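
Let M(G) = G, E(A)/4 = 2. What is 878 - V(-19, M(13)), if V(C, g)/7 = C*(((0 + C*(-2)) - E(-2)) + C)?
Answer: 2341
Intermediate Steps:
E(A) = 8 (E(A) = 4*2 = 8)
V(C, g) = 7*C*(-8 - C) (V(C, g) = 7*(C*(((0 + C*(-2)) - 1*8) + C)) = 7*(C*(((0 - 2*C) - 8) + C)) = 7*(C*((-2*C - 8) + C)) = 7*(C*((-8 - 2*C) + C)) = 7*(C*(-8 - C)) = 7*C*(-8 - C))
878 - V(-19, M(13)) = 878 - (-7)*(-19)*(8 - 19) = 878 - (-7)*(-19)*(-11) = 878 - 1*(-1463) = 878 + 1463 = 2341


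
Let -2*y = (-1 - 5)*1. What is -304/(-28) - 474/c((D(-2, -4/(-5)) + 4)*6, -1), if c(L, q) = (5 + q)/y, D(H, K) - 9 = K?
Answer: -4825/14 ≈ -344.64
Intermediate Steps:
D(H, K) = 9 + K
y = 3 (y = -(-1 - 5)/2 = -(-3) = -1/2*(-6) = 3)
c(L, q) = 5/3 + q/3 (c(L, q) = (5 + q)/3 = (5 + q)*(1/3) = 5/3 + q/3)
-304/(-28) - 474/c((D(-2, -4/(-5)) + 4)*6, -1) = -304/(-28) - 474/(5/3 + (1/3)*(-1)) = -304*(-1/28) - 474/(5/3 - 1/3) = 76/7 - 474/4/3 = 76/7 - 474*3/4 = 76/7 - 711/2 = -4825/14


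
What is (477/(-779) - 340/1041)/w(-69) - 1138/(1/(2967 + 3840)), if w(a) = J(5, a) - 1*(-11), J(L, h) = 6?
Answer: -106791115821875/13785963 ≈ -7.7464e+6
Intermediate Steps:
w(a) = 17 (w(a) = 6 - 1*(-11) = 6 + 11 = 17)
(477/(-779) - 340/1041)/w(-69) - 1138/(1/(2967 + 3840)) = (477/(-779) - 340/1041)/17 - 1138/(1/(2967 + 3840)) = (477*(-1/779) - 340*1/1041)*(1/17) - 1138/(1/6807) = (-477/779 - 340/1041)*(1/17) - 1138/1/6807 = -761417/810939*1/17 - 1138*6807 = -761417/13785963 - 7746366 = -106791115821875/13785963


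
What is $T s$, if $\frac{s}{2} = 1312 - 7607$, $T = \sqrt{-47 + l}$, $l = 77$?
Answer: $- 12590 \sqrt{30} \approx -68958.0$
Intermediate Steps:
$T = \sqrt{30}$ ($T = \sqrt{-47 + 77} = \sqrt{30} \approx 5.4772$)
$s = -12590$ ($s = 2 \left(1312 - 7607\right) = 2 \left(-6295\right) = -12590$)
$T s = \sqrt{30} \left(-12590\right) = - 12590 \sqrt{30}$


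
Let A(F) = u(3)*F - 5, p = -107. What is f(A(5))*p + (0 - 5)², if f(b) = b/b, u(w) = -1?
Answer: -82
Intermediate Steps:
A(F) = -5 - F (A(F) = -F - 5 = -5 - F)
f(b) = 1
f(A(5))*p + (0 - 5)² = 1*(-107) + (0 - 5)² = -107 + (-5)² = -107 + 25 = -82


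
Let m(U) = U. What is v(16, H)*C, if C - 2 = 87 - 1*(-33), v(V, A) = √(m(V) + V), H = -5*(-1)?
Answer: 488*√2 ≈ 690.14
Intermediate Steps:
H = 5
v(V, A) = √2*√V (v(V, A) = √(V + V) = √(2*V) = √2*√V)
C = 122 (C = 2 + (87 - 1*(-33)) = 2 + (87 + 33) = 2 + 120 = 122)
v(16, H)*C = (√2*√16)*122 = (√2*4)*122 = (4*√2)*122 = 488*√2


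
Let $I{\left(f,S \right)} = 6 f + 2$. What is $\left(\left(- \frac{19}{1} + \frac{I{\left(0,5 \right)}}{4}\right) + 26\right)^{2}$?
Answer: $\frac{225}{4} \approx 56.25$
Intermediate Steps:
$I{\left(f,S \right)} = 2 + 6 f$
$\left(\left(- \frac{19}{1} + \frac{I{\left(0,5 \right)}}{4}\right) + 26\right)^{2} = \left(\left(- \frac{19}{1} + \frac{2 + 6 \cdot 0}{4}\right) + 26\right)^{2} = \left(\left(\left(-19\right) 1 + \left(2 + 0\right) \frac{1}{4}\right) + 26\right)^{2} = \left(\left(-19 + 2 \cdot \frac{1}{4}\right) + 26\right)^{2} = \left(\left(-19 + \frac{1}{2}\right) + 26\right)^{2} = \left(- \frac{37}{2} + 26\right)^{2} = \left(\frac{15}{2}\right)^{2} = \frac{225}{4}$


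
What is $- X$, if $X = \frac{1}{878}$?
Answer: $- \frac{1}{878} \approx -0.001139$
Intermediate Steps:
$X = \frac{1}{878} \approx 0.001139$
$- X = \left(-1\right) \frac{1}{878} = - \frac{1}{878}$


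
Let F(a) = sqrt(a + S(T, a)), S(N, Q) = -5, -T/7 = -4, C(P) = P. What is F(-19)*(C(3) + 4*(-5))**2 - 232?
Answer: -232 + 578*I*sqrt(6) ≈ -232.0 + 1415.8*I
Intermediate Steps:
T = 28 (T = -7*(-4) = 28)
F(a) = sqrt(-5 + a) (F(a) = sqrt(a - 5) = sqrt(-5 + a))
F(-19)*(C(3) + 4*(-5))**2 - 232 = sqrt(-5 - 19)*(3 + 4*(-5))**2 - 232 = sqrt(-24)*(3 - 20)**2 - 232 = (2*I*sqrt(6))*(-17)**2 - 232 = (2*I*sqrt(6))*289 - 232 = 578*I*sqrt(6) - 232 = -232 + 578*I*sqrt(6)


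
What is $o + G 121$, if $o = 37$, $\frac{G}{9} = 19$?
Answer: $20728$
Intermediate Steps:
$G = 171$ ($G = 9 \cdot 19 = 171$)
$o + G 121 = 37 + 171 \cdot 121 = 37 + 20691 = 20728$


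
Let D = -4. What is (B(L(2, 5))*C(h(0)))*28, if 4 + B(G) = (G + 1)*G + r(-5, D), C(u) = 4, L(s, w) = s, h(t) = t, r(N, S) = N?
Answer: -336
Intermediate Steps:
B(G) = -9 + G*(1 + G) (B(G) = -4 + ((G + 1)*G - 5) = -4 + ((1 + G)*G - 5) = -4 + (G*(1 + G) - 5) = -4 + (-5 + G*(1 + G)) = -9 + G*(1 + G))
(B(L(2, 5))*C(h(0)))*28 = ((-9 + 2 + 2²)*4)*28 = ((-9 + 2 + 4)*4)*28 = -3*4*28 = -12*28 = -336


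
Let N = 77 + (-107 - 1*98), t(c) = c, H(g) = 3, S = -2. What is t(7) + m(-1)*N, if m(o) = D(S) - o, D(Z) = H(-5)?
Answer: -505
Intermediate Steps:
D(Z) = 3
N = -128 (N = 77 + (-107 - 98) = 77 - 205 = -128)
m(o) = 3 - o
t(7) + m(-1)*N = 7 + (3 - 1*(-1))*(-128) = 7 + (3 + 1)*(-128) = 7 + 4*(-128) = 7 - 512 = -505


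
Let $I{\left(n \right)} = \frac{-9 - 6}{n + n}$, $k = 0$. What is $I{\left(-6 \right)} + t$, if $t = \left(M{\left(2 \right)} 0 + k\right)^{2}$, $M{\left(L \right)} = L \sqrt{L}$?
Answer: $\frac{5}{4} \approx 1.25$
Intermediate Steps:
$M{\left(L \right)} = L^{\frac{3}{2}}$
$t = 0$ ($t = \left(2^{\frac{3}{2}} \cdot 0 + 0\right)^{2} = \left(2 \sqrt{2} \cdot 0 + 0\right)^{2} = \left(0 + 0\right)^{2} = 0^{2} = 0$)
$I{\left(n \right)} = - \frac{15}{2 n}$
$I{\left(-6 \right)} + t = - \frac{15}{2 \left(-6\right)} + 0 = \left(- \frac{15}{2}\right) \left(- \frac{1}{6}\right) + 0 = \frac{5}{4} + 0 = \frac{5}{4}$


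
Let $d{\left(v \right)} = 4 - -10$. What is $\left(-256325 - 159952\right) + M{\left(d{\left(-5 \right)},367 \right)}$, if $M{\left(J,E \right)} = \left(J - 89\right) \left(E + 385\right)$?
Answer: $-472677$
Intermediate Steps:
$d{\left(v \right)} = 14$ ($d{\left(v \right)} = 4 + 10 = 14$)
$M{\left(J,E \right)} = \left(-89 + J\right) \left(385 + E\right)$
$\left(-256325 - 159952\right) + M{\left(d{\left(-5 \right)},367 \right)} = \left(-256325 - 159952\right) + \left(-34265 - 32663 + 385 \cdot 14 + 367 \cdot 14\right) = -416277 + \left(-34265 - 32663 + 5390 + 5138\right) = -416277 - 56400 = -472677$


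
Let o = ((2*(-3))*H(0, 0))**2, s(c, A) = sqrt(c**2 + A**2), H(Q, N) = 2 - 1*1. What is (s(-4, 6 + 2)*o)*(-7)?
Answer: -1008*sqrt(5) ≈ -2254.0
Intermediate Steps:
H(Q, N) = 1 (H(Q, N) = 2 - 1 = 1)
s(c, A) = sqrt(A**2 + c**2)
o = 36 (o = ((2*(-3))*1)**2 = (-6*1)**2 = (-6)**2 = 36)
(s(-4, 6 + 2)*o)*(-7) = (sqrt((6 + 2)**2 + (-4)**2)*36)*(-7) = (sqrt(8**2 + 16)*36)*(-7) = (sqrt(64 + 16)*36)*(-7) = (sqrt(80)*36)*(-7) = ((4*sqrt(5))*36)*(-7) = (144*sqrt(5))*(-7) = -1008*sqrt(5)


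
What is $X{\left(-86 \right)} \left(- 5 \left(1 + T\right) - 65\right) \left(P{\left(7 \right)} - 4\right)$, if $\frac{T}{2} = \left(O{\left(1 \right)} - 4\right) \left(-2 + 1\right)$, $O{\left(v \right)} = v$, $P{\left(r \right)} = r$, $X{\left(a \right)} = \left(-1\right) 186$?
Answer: $55800$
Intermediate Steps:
$X{\left(a \right)} = -186$
$T = 6$ ($T = 2 \left(1 - 4\right) \left(-2 + 1\right) = 2 \left(\left(-3\right) \left(-1\right)\right) = 2 \cdot 3 = 6$)
$X{\left(-86 \right)} \left(- 5 \left(1 + T\right) - 65\right) \left(P{\left(7 \right)} - 4\right) = - 186 \left(- 5 \left(1 + 6\right) - 65\right) \left(7 - 4\right) = - 186 \left(\left(-5\right) 7 - 65\right) 3 = - 186 \left(-35 - 65\right) 3 = - 186 \left(\left(-100\right) 3\right) = \left(-186\right) \left(-300\right) = 55800$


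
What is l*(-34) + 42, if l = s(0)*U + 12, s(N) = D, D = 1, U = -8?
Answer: -94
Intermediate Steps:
s(N) = 1
l = 4 (l = 1*(-8) + 12 = -8 + 12 = 4)
l*(-34) + 42 = 4*(-34) + 42 = -136 + 42 = -94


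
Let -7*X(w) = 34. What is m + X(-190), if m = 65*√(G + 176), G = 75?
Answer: -34/7 + 65*√251 ≈ 1024.9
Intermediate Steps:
X(w) = -34/7 (X(w) = -⅐*34 = -34/7)
m = 65*√251 (m = 65*√(75 + 176) = 65*√251 ≈ 1029.8)
m + X(-190) = 65*√251 - 34/7 = -34/7 + 65*√251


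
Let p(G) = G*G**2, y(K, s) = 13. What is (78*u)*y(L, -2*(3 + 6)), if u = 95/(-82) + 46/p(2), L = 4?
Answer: 381771/82 ≈ 4655.7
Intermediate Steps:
p(G) = G**3
u = 753/164 (u = 95/(-82) + 46/(2**3) = 95*(-1/82) + 46/8 = -95/82 + 46*(1/8) = -95/82 + 23/4 = 753/164 ≈ 4.5915)
(78*u)*y(L, -2*(3 + 6)) = (78*(753/164))*13 = (29367/82)*13 = 381771/82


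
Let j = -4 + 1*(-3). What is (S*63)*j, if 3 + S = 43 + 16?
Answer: -24696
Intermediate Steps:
S = 56 (S = -3 + (43 + 16) = -3 + 59 = 56)
j = -7 (j = -4 - 3 = -7)
(S*63)*j = (56*63)*(-7) = 3528*(-7) = -24696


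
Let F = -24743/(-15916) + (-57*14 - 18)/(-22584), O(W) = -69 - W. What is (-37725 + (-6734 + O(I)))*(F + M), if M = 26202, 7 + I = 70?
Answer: -17499739083458629/14976956 ≈ -1.1684e+9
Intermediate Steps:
I = 63 (I = -7 + 70 = 63)
F = 23824307/14976956 (F = -24743*(-1/15916) + (-798 - 18)*(-1/22584) = 24743/15916 - 816*(-1/22584) = 24743/15916 + 34/941 = 23824307/14976956 ≈ 1.5907)
(-37725 + (-6734 + O(I)))*(F + M) = (-37725 + (-6734 + (-69 - 1*63)))*(23824307/14976956 + 26202) = (-37725 + (-6734 + (-69 - 63)))*(392450025419/14976956) = (-37725 + (-6734 - 132))*(392450025419/14976956) = (-37725 - 6866)*(392450025419/14976956) = -44591*392450025419/14976956 = -17499739083458629/14976956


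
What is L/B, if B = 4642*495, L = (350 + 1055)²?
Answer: 394805/459558 ≈ 0.85910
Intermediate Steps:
L = 1974025 (L = 1405² = 1974025)
B = 2297790
L/B = 1974025/2297790 = 1974025*(1/2297790) = 394805/459558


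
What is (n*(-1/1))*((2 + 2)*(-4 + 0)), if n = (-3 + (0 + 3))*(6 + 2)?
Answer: 0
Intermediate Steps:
n = 0 (n = (-3 + 3)*8 = 0*8 = 0)
(n*(-1/1))*((2 + 2)*(-4 + 0)) = (0*(-1/1))*((2 + 2)*(-4 + 0)) = (0*(-1*1))*(4*(-4)) = (0*(-1))*(-16) = 0*(-16) = 0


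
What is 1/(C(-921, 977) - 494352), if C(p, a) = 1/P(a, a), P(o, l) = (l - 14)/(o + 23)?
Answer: -963/476059976 ≈ -2.0229e-6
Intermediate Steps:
P(o, l) = (-14 + l)/(23 + o)
C(p, a) = (23 + a)/(-14 + a) (C(p, a) = 1/((-14 + a)/(23 + a)) = (23 + a)/(-14 + a))
1/(C(-921, 977) - 494352) = 1/((23 + 977)/(-14 + 977) - 494352) = 1/(1000/963 - 494352) = 1/(-476059976/963) = -963/476059976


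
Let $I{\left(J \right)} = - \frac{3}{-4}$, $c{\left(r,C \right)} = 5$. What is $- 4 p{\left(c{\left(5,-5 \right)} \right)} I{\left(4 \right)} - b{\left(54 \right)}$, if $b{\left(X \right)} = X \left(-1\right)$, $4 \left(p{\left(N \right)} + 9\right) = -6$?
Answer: $\frac{171}{2} \approx 85.5$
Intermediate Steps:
$p{\left(N \right)} = - \frac{21}{2}$ ($p{\left(N \right)} = -9 + \frac{1}{4} \left(-6\right) = -9 - \frac{3}{2} = - \frac{21}{2}$)
$I{\left(J \right)} = \frac{3}{4}$ ($I{\left(J \right)} = \left(-3\right) \left(- \frac{1}{4}\right) = \frac{3}{4}$)
$b{\left(X \right)} = - X$
$- 4 p{\left(c{\left(5,-5 \right)} \right)} I{\left(4 \right)} - b{\left(54 \right)} = \left(-4\right) \left(- \frac{21}{2}\right) \frac{3}{4} - \left(-1\right) 54 = 42 \cdot \frac{3}{4} - -54 = \frac{63}{2} + 54 = \frac{171}{2}$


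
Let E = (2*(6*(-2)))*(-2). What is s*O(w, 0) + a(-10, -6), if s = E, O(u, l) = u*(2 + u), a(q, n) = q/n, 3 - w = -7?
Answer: 17285/3 ≈ 5761.7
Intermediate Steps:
w = 10 (w = 3 - 1*(-7) = 3 + 7 = 10)
E = 48 (E = (2*(-12))*(-2) = -24*(-2) = 48)
s = 48
s*O(w, 0) + a(-10, -6) = 48*(10*(2 + 10)) - 10/(-6) = 48*(10*12) - 10*(-⅙) = 48*120 + 5/3 = 5760 + 5/3 = 17285/3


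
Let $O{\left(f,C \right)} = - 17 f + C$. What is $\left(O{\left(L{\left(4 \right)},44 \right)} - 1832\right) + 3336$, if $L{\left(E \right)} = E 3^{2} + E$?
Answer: $868$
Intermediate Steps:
$L{\left(E \right)} = 10 E$ ($L{\left(E \right)} = E 9 + E = 9 E + E = 10 E$)
$O{\left(f,C \right)} = C - 17 f$
$\left(O{\left(L{\left(4 \right)},44 \right)} - 1832\right) + 3336 = \left(\left(44 - 17 \cdot 10 \cdot 4\right) - 1832\right) + 3336 = \left(\left(44 - 680\right) - 1832\right) + 3336 = \left(-636 - 1832\right) + 3336 = -2468 + 3336 = 868$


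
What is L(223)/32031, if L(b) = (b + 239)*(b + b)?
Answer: 68684/10677 ≈ 6.4329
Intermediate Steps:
L(b) = 2*b*(239 + b) (L(b) = (239 + b)*(2*b) = 2*b*(239 + b))
L(223)/32031 = (2*223*(239 + 223))/32031 = (2*223*462)*(1/32031) = 206052*(1/32031) = 68684/10677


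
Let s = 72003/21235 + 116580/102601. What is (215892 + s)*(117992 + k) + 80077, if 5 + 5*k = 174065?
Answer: 71876230438378195387/2178732235 ≈ 3.2990e+10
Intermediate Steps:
s = 9863156103/2178732235 (s = 72003*(1/21235) + 116580*(1/102601) = 72003/21235 + 116580/102601 = 9863156103/2178732235 ≈ 4.5270)
k = 34812 (k = -1 + (1/5)*174065 = -1 + 34813 = 34812)
(215892 + s)*(117992 + k) + 80077 = (215892 + 9863156103/2178732235)*(117992 + 34812) + 80077 = (470380722834723/2178732235)*152804 + 80077 = 71876055972037013292/2178732235 + 80077 = 71876230438378195387/2178732235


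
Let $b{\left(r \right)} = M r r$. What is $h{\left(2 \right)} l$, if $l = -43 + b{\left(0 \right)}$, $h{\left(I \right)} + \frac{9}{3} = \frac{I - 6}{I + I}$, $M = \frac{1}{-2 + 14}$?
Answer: $172$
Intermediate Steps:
$M = \frac{1}{12} \approx 0.083333$
$h{\left(I \right)} = -3 + \frac{-6 + I}{2 I}$ ($h{\left(I \right)} = -3 + \frac{I - 6}{I + I} = -3 + \frac{-6 + I}{2 I}$)
$b{\left(r \right)} = \frac{r^{2}}{12}$ ($b{\left(r \right)} = \frac{r}{12} r = \frac{r^{2}}{12}$)
$l = -43$ ($l = -43 + \frac{0^{2}}{12} = -43 + \frac{1}{12} \cdot 0 = -43 + 0 = -43$)
$h{\left(2 \right)} l = \left(- \frac{5}{2} - \frac{3}{2}\right) \left(-43\right) = \left(-4\right) \left(-43\right) = 172$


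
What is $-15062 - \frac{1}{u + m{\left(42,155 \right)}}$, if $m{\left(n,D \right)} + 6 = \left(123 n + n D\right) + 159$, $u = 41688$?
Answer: $- \frac{806073055}{53517} \approx -15062.0$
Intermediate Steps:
$m{\left(n,D \right)} = 153 + 123 n + D n$ ($m{\left(n,D \right)} = -6 + \left(\left(123 n + n D\right) + 159\right) = -6 + \left(\left(123 n + D n\right) + 159\right) = -6 + \left(159 + 123 n + D n\right) = 153 + 123 n + D n$)
$-15062 - \frac{1}{u + m{\left(42,155 \right)}} = -15062 - \frac{1}{41688 + \left(153 + 123 \cdot 42 + 155 \cdot 42\right)} = -15062 - \frac{1}{41688 + \left(153 + 5166 + 6510\right)} = -15062 - \frac{1}{41688 + 11829} = -15062 - \frac{1}{53517} = - \frac{806073055}{53517}$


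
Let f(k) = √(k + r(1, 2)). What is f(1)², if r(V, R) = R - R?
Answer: 1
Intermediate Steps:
r(V, R) = 0
f(k) = √k (f(k) = √(k + 0) = √k)
f(1)² = (√1)² = 1² = 1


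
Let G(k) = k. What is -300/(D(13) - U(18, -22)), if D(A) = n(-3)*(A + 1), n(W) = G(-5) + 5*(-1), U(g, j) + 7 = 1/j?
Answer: 88/39 ≈ 2.2564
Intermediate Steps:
U(g, j) = -7 + 1/j
n(W) = -10 (n(W) = -5 + 5*(-1) = -5 - 5 = -10)
D(A) = -10 - 10*A (D(A) = -10*(A + 1) = -10*(1 + A) = -10 - 10*A)
-300/(D(13) - U(18, -22)) = -300/((-10 - 10*13) - (-7 + 1/(-22))) = -300/((-10 - 130) - (-7 - 1/22)) = -300/(-140 - 1*(-155/22)) = -300/(-140 + 155/22) = -300/(-2925/22) = -300*(-22/2925) = 88/39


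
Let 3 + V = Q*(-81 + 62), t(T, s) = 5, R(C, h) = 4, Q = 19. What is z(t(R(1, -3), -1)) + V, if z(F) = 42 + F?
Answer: -317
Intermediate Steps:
V = -364 (V = -3 + 19*(-81 + 62) = -3 + 19*(-19) = -3 - 361 = -364)
z(t(R(1, -3), -1)) + V = (42 + 5) - 364 = 47 - 364 = -317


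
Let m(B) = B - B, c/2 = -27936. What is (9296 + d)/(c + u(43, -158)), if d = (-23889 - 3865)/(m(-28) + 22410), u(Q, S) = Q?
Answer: -104147803/625563945 ≈ -0.16649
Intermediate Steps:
c = -55872 (c = 2*(-27936) = -55872)
m(B) = 0
d = -13877/11205 (d = (-23889 - 3865)/(0 + 22410) = -27754/22410 = -27754*1/22410 = -13877/11205 ≈ -1.2385)
(9296 + d)/(c + u(43, -158)) = (9296 - 13877/11205)/(-55872 + 43) = (104147803/11205)/(-55829) = (104147803/11205)*(-1/55829) = -104147803/625563945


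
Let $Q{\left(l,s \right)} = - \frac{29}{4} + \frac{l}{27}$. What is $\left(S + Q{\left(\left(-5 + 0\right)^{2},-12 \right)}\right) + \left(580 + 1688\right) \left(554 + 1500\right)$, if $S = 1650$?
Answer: $\frac{503292493}{108} \approx 4.6601 \cdot 10^{6}$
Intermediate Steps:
$Q{\left(l,s \right)} = - \frac{29}{4} + \frac{l}{27}$ ($Q{\left(l,s \right)} = \left(-29\right) \frac{1}{4} + l \frac{1}{27} = - \frac{29}{4} + \frac{l}{27}$)
$\left(S + Q{\left(\left(-5 + 0\right)^{2},-12 \right)}\right) + \left(580 + 1688\right) \left(554 + 1500\right) = \left(1650 - \left(\frac{29}{4} - \frac{\left(-5 + 0\right)^{2}}{27}\right)\right) + \left(580 + 1688\right) \left(554 + 1500\right) = \left(1650 - \left(\frac{29}{4} - \frac{\left(-5\right)^{2}}{27}\right)\right) + 2268 \cdot 2054 = \left(1650 + \left(- \frac{29}{4} + \frac{1}{27} \cdot 25\right)\right) + 4658472 = \left(1650 + \left(- \frac{29}{4} + \frac{25}{27}\right)\right) + 4658472 = \left(1650 - \frac{683}{108}\right) + 4658472 = \frac{177517}{108} + 4658472 = \frac{503292493}{108}$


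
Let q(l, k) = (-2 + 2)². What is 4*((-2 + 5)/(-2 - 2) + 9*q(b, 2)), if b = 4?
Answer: -3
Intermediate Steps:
q(l, k) = 0 (q(l, k) = 0² = 0)
4*((-2 + 5)/(-2 - 2) + 9*q(b, 2)) = 4*((-2 + 5)/(-2 - 2) + 9*0) = 4*(3/(-4) + 0) = 4*(3*(-¼) + 0) = 4*(-¾ + 0) = 4*(-¾) = -3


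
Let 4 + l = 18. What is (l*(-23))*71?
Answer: -22862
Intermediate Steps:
l = 14 (l = -4 + 18 = 14)
(l*(-23))*71 = (14*(-23))*71 = -322*71 = -22862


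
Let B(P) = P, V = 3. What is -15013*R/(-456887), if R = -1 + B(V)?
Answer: 30026/456887 ≈ 0.065719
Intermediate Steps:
R = 2 (R = -1 + 3 = 2)
-15013*R/(-456887) = -15013*2/(-456887) = -30026*(-1/456887) = 30026/456887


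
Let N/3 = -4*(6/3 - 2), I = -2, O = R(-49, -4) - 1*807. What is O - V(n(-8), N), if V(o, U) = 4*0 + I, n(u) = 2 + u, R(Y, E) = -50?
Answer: -855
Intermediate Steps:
O = -857 (O = -50 - 1*807 = -50 - 807 = -857)
N = 0 (N = 3*(-4*(6/3 - 2)) = 3*(-4*(6*(⅓) - 2)) = 3*(-4*(2 - 2)) = 3*(-4*0) = 3*0 = 0)
V(o, U) = -2 (V(o, U) = 4*0 - 2 = 0 - 2 = -2)
O - V(n(-8), N) = -857 - 1*(-2) = -857 + 2 = -855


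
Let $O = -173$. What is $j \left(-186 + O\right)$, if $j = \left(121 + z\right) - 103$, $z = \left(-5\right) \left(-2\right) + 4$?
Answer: $-11488$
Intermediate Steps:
$z = 14$ ($z = 10 + 4 = 14$)
$j = 32$ ($j = \left(121 + 14\right) - 103 = 135 - 103 = 32$)
$j \left(-186 + O\right) = 32 \left(-186 - 173\right) = 32 \left(-359\right) = -11488$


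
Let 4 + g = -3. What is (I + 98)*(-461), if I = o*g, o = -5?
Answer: -61313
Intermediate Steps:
g = -7 (g = -4 - 3 = -7)
I = 35 (I = -5*(-7) = 35)
(I + 98)*(-461) = (35 + 98)*(-461) = 133*(-461) = -61313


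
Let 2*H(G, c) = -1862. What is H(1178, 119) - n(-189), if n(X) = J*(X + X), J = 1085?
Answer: 409199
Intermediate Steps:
H(G, c) = -931 (H(G, c) = (½)*(-1862) = -931)
n(X) = 2170*X (n(X) = 1085*(X + X) = 1085*(2*X) = 2170*X)
H(1178, 119) - n(-189) = -931 - 2170*(-189) = -931 - 1*(-410130) = -931 + 410130 = 409199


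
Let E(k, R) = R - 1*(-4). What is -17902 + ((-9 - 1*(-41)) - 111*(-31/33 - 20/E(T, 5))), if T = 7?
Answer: -578129/33 ≈ -17519.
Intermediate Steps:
E(k, R) = 4 + R (E(k, R) = R + 4 = 4 + R)
-17902 + ((-9 - 1*(-41)) - 111*(-31/33 - 20/E(T, 5))) = -17902 + ((-9 - 1*(-41)) - 111*(-31/33 - 20/(4 + 5))) = -17902 + ((-9 + 41) - 111*(-31*1/33 - 20/9)) = -17902 + (32 - 111*(-31/33 - 20*⅑)) = -17902 + (32 - 111*(-31/33 - 20/9)) = -17902 + (32 - 111*(-313/99)) = -17902 + (32 + 11581/33) = -17902 + 12637/33 = -578129/33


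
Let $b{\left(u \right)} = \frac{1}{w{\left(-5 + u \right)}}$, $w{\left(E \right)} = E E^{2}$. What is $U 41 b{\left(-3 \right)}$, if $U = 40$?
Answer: $- \frac{205}{64} \approx -3.2031$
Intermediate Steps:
$w{\left(E \right)} = E^{3}$
$b{\left(u \right)} = \frac{1}{\left(-5 + u\right)^{3}}$
$U 41 b{\left(-3 \right)} = \frac{40 \cdot 41}{\left(-5 - 3\right)^{3}} = \frac{1640}{-512} = 1640 \left(- \frac{1}{512}\right) = - \frac{205}{64}$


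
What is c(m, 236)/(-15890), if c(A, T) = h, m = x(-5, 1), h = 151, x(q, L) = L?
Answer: -151/15890 ≈ -0.0095028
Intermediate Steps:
m = 1
c(A, T) = 151
c(m, 236)/(-15890) = 151/(-15890) = 151*(-1/15890) = -151/15890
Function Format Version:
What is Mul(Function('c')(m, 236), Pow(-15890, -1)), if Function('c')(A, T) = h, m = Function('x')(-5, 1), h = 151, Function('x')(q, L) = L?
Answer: Rational(-151, 15890) ≈ -0.0095028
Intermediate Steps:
m = 1
Function('c')(A, T) = 151
Mul(Function('c')(m, 236), Pow(-15890, -1)) = Mul(151, Pow(-15890, -1)) = Mul(151, Rational(-1, 15890)) = Rational(-151, 15890)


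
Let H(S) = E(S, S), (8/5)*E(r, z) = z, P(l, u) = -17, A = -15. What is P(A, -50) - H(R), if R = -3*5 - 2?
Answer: -51/8 ≈ -6.3750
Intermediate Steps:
E(r, z) = 5*z/8
R = -17 (R = -15 - 2 = -17)
H(S) = 5*S/8
P(A, -50) - H(R) = -17 - 5*(-17)/8 = -17 - 1*(-85/8) = -17 + 85/8 = -51/8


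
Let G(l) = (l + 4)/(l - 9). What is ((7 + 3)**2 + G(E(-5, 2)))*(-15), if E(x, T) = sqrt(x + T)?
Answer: -41835/28 + 65*I*sqrt(3)/28 ≈ -1494.1 + 4.0208*I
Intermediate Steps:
E(x, T) = sqrt(T + x)
G(l) = (4 + l)/(-9 + l)
((7 + 3)**2 + G(E(-5, 2)))*(-15) = ((7 + 3)**2 + (4 + sqrt(2 - 5))/(-9 + sqrt(2 - 5)))*(-15) = (10**2 + (4 + sqrt(-3))/(-9 + sqrt(-3)))*(-15) = (100 + (4 + I*sqrt(3))/(-9 + I*sqrt(3)))*(-15) = -1500 - 15*(4 + I*sqrt(3))/(-9 + I*sqrt(3))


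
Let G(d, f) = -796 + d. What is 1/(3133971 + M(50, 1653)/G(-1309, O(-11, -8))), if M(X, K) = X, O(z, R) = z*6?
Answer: 421/1319401781 ≈ 3.1908e-7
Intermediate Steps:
O(z, R) = 6*z
1/(3133971 + M(50, 1653)/G(-1309, O(-11, -8))) = 1/(3133971 + 50/(-796 - 1309)) = 1/(3133971 + 50/(-2105)) = 1/(3133971 + 50*(-1/2105)) = 1/(3133971 - 10/421) = 1/(1319401781/421) = 421/1319401781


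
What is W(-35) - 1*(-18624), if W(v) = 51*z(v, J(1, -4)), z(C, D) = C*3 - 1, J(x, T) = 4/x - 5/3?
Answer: 13218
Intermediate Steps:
J(x, T) = -5/3 + 4/x (J(x, T) = 4/x - 5*⅓ = 4/x - 5/3 = -5/3 + 4/x)
z(C, D) = -1 + 3*C (z(C, D) = 3*C - 1 = -1 + 3*C)
W(v) = -51 + 153*v (W(v) = 51*(-1 + 3*v) = -51 + 153*v)
W(-35) - 1*(-18624) = (-51 + 153*(-35)) - 1*(-18624) = (-51 - 5355) + 18624 = -5406 + 18624 = 13218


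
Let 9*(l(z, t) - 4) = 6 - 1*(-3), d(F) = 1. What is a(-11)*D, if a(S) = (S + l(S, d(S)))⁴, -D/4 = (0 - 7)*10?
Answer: 362880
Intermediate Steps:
l(z, t) = 5 (l(z, t) = 4 + (6 - 1*(-3))/9 = 4 + (6 + 3)/9 = 4 + (⅑)*9 = 4 + 1 = 5)
D = 280 (D = -4*(0 - 7)*10 = -(-28)*10 = -4*(-70) = 280)
a(S) = (5 + S)⁴ (a(S) = (S + 5)⁴ = (5 + S)⁴)
a(-11)*D = (5 - 11)⁴*280 = (-6)⁴*280 = 1296*280 = 362880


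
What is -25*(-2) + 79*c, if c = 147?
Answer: 11663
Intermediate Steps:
-25*(-2) + 79*c = -25*(-2) + 79*147 = 50 + 11613 = 11663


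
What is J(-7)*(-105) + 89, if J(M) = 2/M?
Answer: 119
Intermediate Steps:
J(-7)*(-105) + 89 = (2/(-7))*(-105) + 89 = (2*(-⅐))*(-105) + 89 = -2/7*(-105) + 89 = 30 + 89 = 119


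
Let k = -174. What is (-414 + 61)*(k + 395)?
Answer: -78013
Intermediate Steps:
(-414 + 61)*(k + 395) = (-414 + 61)*(-174 + 395) = -353*221 = -78013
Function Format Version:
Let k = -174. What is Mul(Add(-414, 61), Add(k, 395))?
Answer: -78013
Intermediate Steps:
Mul(Add(-414, 61), Add(k, 395)) = Mul(Add(-414, 61), Add(-174, 395)) = Mul(-353, 221) = -78013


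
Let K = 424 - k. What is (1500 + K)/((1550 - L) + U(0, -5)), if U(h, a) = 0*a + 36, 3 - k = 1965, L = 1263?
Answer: 3886/323 ≈ 12.031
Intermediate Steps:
k = -1962 (k = 3 - 1*1965 = 3 - 1965 = -1962)
U(h, a) = 36 (U(h, a) = 0 + 36 = 36)
K = 2386 (K = 424 - 1*(-1962) = 424 + 1962 = 2386)
(1500 + K)/((1550 - L) + U(0, -5)) = (1500 + 2386)/((1550 - 1*1263) + 36) = 3886/((1550 - 1263) + 36) = 3886/(287 + 36) = 3886/323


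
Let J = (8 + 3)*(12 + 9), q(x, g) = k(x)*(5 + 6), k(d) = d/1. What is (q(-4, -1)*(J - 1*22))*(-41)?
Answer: 377036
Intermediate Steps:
k(d) = d (k(d) = d*1 = d)
q(x, g) = 11*x (q(x, g) = x*(5 + 6) = x*11 = 11*x)
J = 231 (J = 11*21 = 231)
(q(-4, -1)*(J - 1*22))*(-41) = ((11*(-4))*(231 - 1*22))*(-41) = -44*(231 - 22)*(-41) = -44*209*(-41) = -9196*(-41) = 377036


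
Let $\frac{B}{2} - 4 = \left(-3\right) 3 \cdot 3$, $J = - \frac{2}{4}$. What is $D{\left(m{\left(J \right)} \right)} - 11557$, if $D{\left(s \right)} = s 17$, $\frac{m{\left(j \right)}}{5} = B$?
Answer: $-15467$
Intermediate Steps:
$J = - \frac{1}{2}$ ($J = \left(-2\right) \frac{1}{4} = - \frac{1}{2} \approx -0.5$)
$B = -46$ ($B = 8 + 2 \left(-3\right) 3 \cdot 3 = 8 + 2 \left(\left(-9\right) 3\right) = 8 + 2 \left(-27\right) = 8 - 54 = -46$)
$m{\left(j \right)} = -230$ ($m{\left(j \right)} = 5 \left(-46\right) = -230$)
$D{\left(s \right)} = 17 s$
$D{\left(m{\left(J \right)} \right)} - 11557 = 17 \left(-230\right) - 11557 = -3910 - 11557 = -15467$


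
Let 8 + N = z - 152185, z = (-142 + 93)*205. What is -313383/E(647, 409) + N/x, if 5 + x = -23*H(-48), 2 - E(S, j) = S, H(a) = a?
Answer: 79921469/236285 ≈ 338.24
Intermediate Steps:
z = -10045 (z = -49*205 = -10045)
E(S, j) = 2 - S
N = -162238 (N = -8 + (-10045 - 152185) = -8 - 162230 = -162238)
x = 1099 (x = -5 - 23*(-48) = -5 + 1104 = 1099)
-313383/E(647, 409) + N/x = -313383/(2 - 1*647) - 162238/1099 = -313383/(2 - 647) - 162238*1/1099 = -313383/(-645) - 162238/1099 = -313383*(-1/645) - 162238/1099 = 104461/215 - 162238/1099 = 79921469/236285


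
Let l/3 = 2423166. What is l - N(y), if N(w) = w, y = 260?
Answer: 7269238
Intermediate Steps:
l = 7269498 (l = 3*2423166 = 7269498)
l - N(y) = 7269498 - 1*260 = 7269498 - 260 = 7269238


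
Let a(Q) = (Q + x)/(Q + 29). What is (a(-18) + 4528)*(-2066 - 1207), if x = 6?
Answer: -162982308/11 ≈ -1.4817e+7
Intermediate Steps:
a(Q) = (6 + Q)/(29 + Q) (a(Q) = (Q + 6)/(Q + 29) = (6 + Q)/(29 + Q))
(a(-18) + 4528)*(-2066 - 1207) = ((6 - 18)/(29 - 18) + 4528)*(-2066 - 1207) = (-12/11 + 4528)*(-3273) = (49796/11)*(-3273) = -162982308/11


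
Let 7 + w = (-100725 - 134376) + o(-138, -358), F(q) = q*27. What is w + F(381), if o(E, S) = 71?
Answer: -224750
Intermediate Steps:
F(q) = 27*q
w = -235037 (w = -7 + ((-100725 - 134376) + 71) = -7 + (-235101 + 71) = -7 - 235030 = -235037)
w + F(381) = -235037 + 27*381 = -235037 + 10287 = -224750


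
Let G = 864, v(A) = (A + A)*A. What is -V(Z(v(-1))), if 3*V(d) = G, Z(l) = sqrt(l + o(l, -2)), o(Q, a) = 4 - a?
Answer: -288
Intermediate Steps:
v(A) = 2*A**2 (v(A) = (2*A)*A = 2*A**2)
Z(l) = sqrt(6 + l) (Z(l) = sqrt(l + (4 - 1*(-2))) = sqrt(l + (4 + 2)) = sqrt(l + 6) = sqrt(6 + l))
V(d) = 288 (V(d) = (1/3)*864 = 288)
-V(Z(v(-1))) = -1*288 = -288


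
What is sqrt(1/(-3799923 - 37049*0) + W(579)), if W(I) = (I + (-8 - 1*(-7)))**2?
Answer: sqrt(4823977456020184113)/3799923 ≈ 578.00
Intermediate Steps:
W(I) = (-1 + I)**2 (W(I) = (I + (-8 + 7))**2 = (I - 1)**2 = (-1 + I)**2)
sqrt(1/(-3799923 - 37049*0) + W(579)) = sqrt(1/(-3799923 - 37049*0) + (-1 + 579)**2) = sqrt(1/(-3799923 + 0) + 578**2) = sqrt(1/(-3799923) + 334084) = sqrt(-1/3799923 + 334084) = sqrt(1269493475531/3799923) = sqrt(4823977456020184113)/3799923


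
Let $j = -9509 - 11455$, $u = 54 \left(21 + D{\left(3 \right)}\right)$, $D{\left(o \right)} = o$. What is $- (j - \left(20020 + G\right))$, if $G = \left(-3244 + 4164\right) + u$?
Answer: $43200$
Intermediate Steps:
$u = 1296$ ($u = 54 \left(21 + 3\right) = 54 \cdot 24 = 1296$)
$G = 2216$ ($G = \left(-3244 + 4164\right) + 1296 = 920 + 1296 = 2216$)
$j = -20964$
$- (j - \left(20020 + G\right)) = - (-20964 - \left(20020 + 2216\right)) = - (-20964 - 22236) = \left(-1\right) \left(-43200\right) = 43200$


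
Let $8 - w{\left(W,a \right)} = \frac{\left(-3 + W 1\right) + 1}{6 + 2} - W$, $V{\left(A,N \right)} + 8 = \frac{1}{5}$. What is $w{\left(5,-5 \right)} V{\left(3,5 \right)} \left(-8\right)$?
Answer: $\frac{3939}{5} \approx 787.8$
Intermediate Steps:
$V{\left(A,N \right)} = - \frac{39}{5}$ ($V{\left(A,N \right)} = -8 + \frac{1}{5} = - \frac{39}{5}$)
$w{\left(W,a \right)} = \frac{33}{4} + \frac{7 W}{8}$ ($w{\left(W,a \right)} = 8 - \left(\frac{\left(-3 + W 1\right) + 1}{6 + 2} - W\right) = 8 - \left(\frac{\left(-3 + W\right) + 1}{8} - W\right) = 8 - \left(\left(-2 + W\right) \frac{1}{8} - W\right) = 8 - \left(\left(- \frac{1}{4} + \frac{W}{8}\right) - W\right) = 8 - \left(- \frac{1}{4} - \frac{7 W}{8}\right) = 8 + \left(\frac{1}{4} + \frac{7 W}{8}\right) = \frac{33}{4} + \frac{7 W}{8}$)
$w{\left(5,-5 \right)} V{\left(3,5 \right)} \left(-8\right) = \left(\frac{33}{4} + \frac{7}{8} \cdot 5\right) \left(- \frac{39}{5}\right) \left(-8\right) = \left(\frac{33}{4} + \frac{35}{8}\right) \left(- \frac{39}{5}\right) \left(-8\right) = \frac{101}{8} \left(- \frac{39}{5}\right) \left(-8\right) = \left(- \frac{3939}{40}\right) \left(-8\right) = \frac{3939}{5}$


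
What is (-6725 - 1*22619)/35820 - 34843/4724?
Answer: -346674329/42303420 ≈ -8.1949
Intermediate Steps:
(-6725 - 1*22619)/35820 - 34843/4724 = (-6725 - 22619)*(1/35820) - 34843*1/4724 = -29344*1/35820 - 34843/4724 = -7336/8955 - 34843/4724 = -346674329/42303420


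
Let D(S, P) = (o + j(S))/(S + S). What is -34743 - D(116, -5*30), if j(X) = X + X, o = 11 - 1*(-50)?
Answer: -8060669/232 ≈ -34744.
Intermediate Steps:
o = 61 (o = 11 + 50 = 61)
j(X) = 2*X
D(S, P) = (61 + 2*S)/(2*S) (D(S, P) = (61 + 2*S)/(S + S) = (61 + 2*S)/((2*S)) = (61 + 2*S)*(1/(2*S)) = (61 + 2*S)/(2*S))
-34743 - D(116, -5*30) = -34743 - (61/2 + 116)/116 = -34743 - 293/(116*2) = -34743 - 1*293/232 = -34743 - 293/232 = -8060669/232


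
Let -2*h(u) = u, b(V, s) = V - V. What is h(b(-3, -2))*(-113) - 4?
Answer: -4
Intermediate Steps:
b(V, s) = 0
h(u) = -u/2
h(b(-3, -2))*(-113) - 4 = -1/2*0*(-113) - 4 = 0*(-113) - 4 = 0 - 4 = -4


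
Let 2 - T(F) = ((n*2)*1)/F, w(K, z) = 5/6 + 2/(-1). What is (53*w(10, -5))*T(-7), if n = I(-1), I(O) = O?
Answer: -106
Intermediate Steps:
n = -1
w(K, z) = -7/6 (w(K, z) = 5*(⅙) + 2*(-1) = ⅚ - 2 = -7/6)
T(F) = 2 + 2/F (T(F) = 2 - -1*2*1/F = 2 - (-2*1)/F = 2 - (-2)/F = 2 + 2/F)
(53*w(10, -5))*T(-7) = (53*(-7/6))*(2 + 2/(-7)) = -371*(2 + 2*(-⅐))/6 = -371*(2 - 2/7)/6 = -371/6*12/7 = -106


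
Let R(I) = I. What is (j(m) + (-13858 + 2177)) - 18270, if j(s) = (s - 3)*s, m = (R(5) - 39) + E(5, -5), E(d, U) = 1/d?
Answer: -717679/25 ≈ -28707.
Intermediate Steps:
m = -169/5 (m = (5 - 39) + 1/5 = -34 + ⅕ = -169/5 ≈ -33.800)
j(s) = s*(-3 + s) (j(s) = (-3 + s)*s = s*(-3 + s))
(j(m) + (-13858 + 2177)) - 18270 = (-169*(-3 - 169/5)/5 + (-13858 + 2177)) - 18270 = (-169/5*(-184/5) - 11681) - 18270 = (31096/25 - 11681) - 18270 = -260929/25 - 18270 = -717679/25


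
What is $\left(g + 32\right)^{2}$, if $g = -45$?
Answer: $169$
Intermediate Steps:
$\left(g + 32\right)^{2} = \left(-45 + 32\right)^{2} = \left(-13\right)^{2} = 169$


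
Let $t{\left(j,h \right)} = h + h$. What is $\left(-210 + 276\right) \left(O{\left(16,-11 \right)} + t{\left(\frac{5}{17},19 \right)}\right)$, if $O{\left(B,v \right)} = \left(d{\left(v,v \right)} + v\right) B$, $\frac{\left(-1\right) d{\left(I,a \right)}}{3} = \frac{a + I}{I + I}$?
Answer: $-12276$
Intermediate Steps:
$d{\left(I,a \right)} = - \frac{3 \left(I + a\right)}{2 I}$ ($d{\left(I,a \right)} = - 3 \frac{a + I}{I + I} = - 3 \frac{I + a}{2 I} = - \frac{3 \left(I + a\right)}{2 I}$)
$t{\left(j,h \right)} = 2 h$
$O{\left(B,v \right)} = B \left(-3 + v\right)$ ($O{\left(B,v \right)} = \left(\frac{3 \left(- v - v\right)}{2 v} + v\right) B = \left(\frac{3 \left(- 2 v\right)}{2 v} + v\right) B = \left(-3 + v\right) B = B \left(-3 + v\right)$)
$\left(-210 + 276\right) \left(O{\left(16,-11 \right)} + t{\left(\frac{5}{17},19 \right)}\right) = \left(-210 + 276\right) \left(16 \left(-3 - 11\right) + 2 \cdot 19\right) = 66 \left(16 \left(-14\right) + 38\right) = 66 \left(-224 + 38\right) = 66 \left(-186\right) = -12276$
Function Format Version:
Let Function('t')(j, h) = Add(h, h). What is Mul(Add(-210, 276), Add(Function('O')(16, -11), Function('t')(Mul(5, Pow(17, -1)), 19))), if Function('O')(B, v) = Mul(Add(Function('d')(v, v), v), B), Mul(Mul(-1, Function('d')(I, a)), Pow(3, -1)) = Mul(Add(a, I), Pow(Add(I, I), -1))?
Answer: -12276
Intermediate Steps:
Function('d')(I, a) = Mul(Rational(-3, 2), Pow(I, -1), Add(I, a)) (Function('d')(I, a) = Mul(-3, Mul(Add(a, I), Pow(Add(I, I), -1))) = Mul(-3, Mul(Add(I, a), Pow(Mul(2, I), -1))) = Mul(-3, Mul(Add(I, a), Mul(Rational(1, 2), Pow(I, -1)))) = Mul(-3, Mul(Rational(1, 2), Pow(I, -1), Add(I, a))) = Mul(Rational(-3, 2), Pow(I, -1), Add(I, a)))
Function('t')(j, h) = Mul(2, h)
Function('O')(B, v) = Mul(B, Add(-3, v)) (Function('O')(B, v) = Mul(Add(Mul(Rational(3, 2), Pow(v, -1), Add(Mul(-1, v), Mul(-1, v))), v), B) = Mul(Add(Mul(Rational(3, 2), Pow(v, -1), Mul(-2, v)), v), B) = Mul(Add(-3, v), B) = Mul(B, Add(-3, v)))
Mul(Add(-210, 276), Add(Function('O')(16, -11), Function('t')(Mul(5, Pow(17, -1)), 19))) = Mul(Add(-210, 276), Add(Mul(16, Add(-3, -11)), Mul(2, 19))) = Mul(66, Add(Mul(16, -14), 38)) = Mul(66, Add(-224, 38)) = Mul(66, -186) = -12276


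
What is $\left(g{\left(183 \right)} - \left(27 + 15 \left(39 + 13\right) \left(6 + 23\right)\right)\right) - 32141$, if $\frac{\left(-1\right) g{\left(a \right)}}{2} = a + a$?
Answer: $-55520$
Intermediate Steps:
$g{\left(a \right)} = - 4 a$ ($g{\left(a \right)} = - 2 \left(a + a\right) = - 2 \cdot 2 a = - 4 a$)
$\left(g{\left(183 \right)} - \left(27 + 15 \left(39 + 13\right) \left(6 + 23\right)\right)\right) - 32141 = \left(\left(-4\right) 183 - \left(27 + 15 \left(39 + 13\right) \left(6 + 23\right)\right)\right) - 32141 = \left(-732 - \left(27 + 15 \cdot 52 \cdot 29\right)\right) - 32141 = \left(-732 - 22647\right) - 32141 = -23379 - 32141 = -55520$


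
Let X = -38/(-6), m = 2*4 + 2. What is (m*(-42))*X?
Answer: -2660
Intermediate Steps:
m = 10 (m = 8 + 2 = 10)
X = 19/3 (X = -38*(-⅙) = 19/3 ≈ 6.3333)
(m*(-42))*X = (10*(-42))*(19/3) = -420*19/3 = -2660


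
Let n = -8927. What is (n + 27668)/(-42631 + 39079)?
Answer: -6247/1184 ≈ -5.2762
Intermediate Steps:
(n + 27668)/(-42631 + 39079) = (-8927 + 27668)/(-42631 + 39079) = 18741/(-3552) = 18741*(-1/3552) = -6247/1184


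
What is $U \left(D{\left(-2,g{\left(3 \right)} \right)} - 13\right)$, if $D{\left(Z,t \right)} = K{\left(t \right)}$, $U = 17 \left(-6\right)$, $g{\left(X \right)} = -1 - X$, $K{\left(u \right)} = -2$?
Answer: $1530$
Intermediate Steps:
$U = -102$
$D{\left(Z,t \right)} = -2$
$U \left(D{\left(-2,g{\left(3 \right)} \right)} - 13\right) = - 102 \left(-2 - 13\right) = \left(-102\right) \left(-15\right) = 1530$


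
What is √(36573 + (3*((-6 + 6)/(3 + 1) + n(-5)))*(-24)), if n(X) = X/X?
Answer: 23*√69 ≈ 191.05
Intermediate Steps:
n(X) = 1
√(36573 + (3*((-6 + 6)/(3 + 1) + n(-5)))*(-24)) = √(36573 + (3*((-6 + 6)/(3 + 1) + 1))*(-24)) = √(36573 + (3*(0/4 + 1))*(-24)) = √(36573 + (3*(0*(¼) + 1))*(-24)) = √(36573 + (3*(0 + 1))*(-24)) = √(36573 + (3*1)*(-24)) = √(36573 + 3*(-24)) = √(36573 - 72) = √36501 = 23*√69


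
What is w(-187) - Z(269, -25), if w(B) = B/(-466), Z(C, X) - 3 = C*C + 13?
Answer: -33727495/466 ≈ -72377.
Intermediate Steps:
Z(C, X) = 16 + C**2 (Z(C, X) = 3 + (C*C + 13) = 3 + (C**2 + 13) = 3 + (13 + C**2) = 16 + C**2)
w(B) = -B/466 (w(B) = B*(-1/466) = -B/466)
w(-187) - Z(269, -25) = -1/466*(-187) - (16 + 269**2) = 187/466 - (16 + 72361) = 187/466 - 1*72377 = 187/466 - 72377 = -33727495/466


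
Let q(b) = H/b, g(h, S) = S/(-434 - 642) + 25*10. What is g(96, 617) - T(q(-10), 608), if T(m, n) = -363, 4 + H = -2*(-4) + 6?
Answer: 658971/1076 ≈ 612.43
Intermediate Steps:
H = 10 (H = -4 + (-2*(-4) + 6) = -4 + (8 + 6) = -4 + 14 = 10)
g(h, S) = 250 - S/1076 (g(h, S) = S/(-1076) + 250 = -S/1076 + 250 = 250 - S/1076)
q(b) = 10/b
g(96, 617) - T(q(-10), 608) = (250 - 1/1076*617) - 1*(-363) = (250 - 617/1076) + 363 = 268383/1076 + 363 = 658971/1076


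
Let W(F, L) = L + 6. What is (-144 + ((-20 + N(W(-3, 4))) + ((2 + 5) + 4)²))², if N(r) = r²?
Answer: 3249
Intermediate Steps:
W(F, L) = 6 + L
(-144 + ((-20 + N(W(-3, 4))) + ((2 + 5) + 4)²))² = (-144 + ((-20 + (6 + 4)²) + ((2 + 5) + 4)²))² = (-144 + ((-20 + 10²) + (7 + 4)²))² = (-144 + ((-20 + 100) + 11²))² = (-144 + (80 + 121))² = (-144 + 201)² = 57² = 3249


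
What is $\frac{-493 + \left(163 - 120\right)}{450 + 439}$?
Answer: $- \frac{450}{889} \approx -0.50619$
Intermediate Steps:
$\frac{-493 + \left(163 - 120\right)}{450 + 439} = \frac{-493 + \left(163 - 120\right)}{889} = \left(-493 + 43\right) \frac{1}{889} = \left(-450\right) \frac{1}{889} = - \frac{450}{889}$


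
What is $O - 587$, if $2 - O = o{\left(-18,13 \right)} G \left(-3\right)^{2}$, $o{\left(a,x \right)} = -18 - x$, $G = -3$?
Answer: $-1422$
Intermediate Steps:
$O = -835$ ($O = 2 - \left(-18 - 13\right) \left(- 3 \left(-3\right)^{2}\right) = 2 - \left(-18 - 13\right) \left(\left(-3\right) 9\right) = 2 - \left(-31\right) \left(-27\right) = 2 - 837 = -835$)
$O - 587 = -835 - 587 = -1422$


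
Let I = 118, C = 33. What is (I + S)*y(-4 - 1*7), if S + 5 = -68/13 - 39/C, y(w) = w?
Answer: -15242/13 ≈ -1172.5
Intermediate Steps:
S = -1632/143 (S = -5 + (-68/13 - 39/33) = -5 + (-68*1/13 - 39*1/33) = -5 + (-68/13 - 13/11) = -5 - 917/143 = -1632/143 ≈ -11.413)
(I + S)*y(-4 - 1*7) = (118 - 1632/143)*(-4 - 1*7) = 15242*(-4 - 7)/143 = (15242/143)*(-11) = -15242/13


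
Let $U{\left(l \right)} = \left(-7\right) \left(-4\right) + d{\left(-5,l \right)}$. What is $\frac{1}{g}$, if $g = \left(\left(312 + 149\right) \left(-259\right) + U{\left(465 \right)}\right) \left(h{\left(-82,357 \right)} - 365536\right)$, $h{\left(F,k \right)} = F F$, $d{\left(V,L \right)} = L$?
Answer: $\frac{1}{42664899672} \approx 2.3438 \cdot 10^{-11}$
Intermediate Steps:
$h{\left(F,k \right)} = F^{2}$
$U{\left(l \right)} = 28 + l$ ($U{\left(l \right)} = \left(-7\right) \left(-4\right) + l = 28 + l$)
$g = 42664899672$ ($g = \left(\left(312 + 149\right) \left(-259\right) + \left(28 + 465\right)\right) \left(\left(-82\right)^{2} - 365536\right) = \left(461 \left(-259\right) + 493\right) \left(6724 - 365536\right) = \left(-119399 + 493\right) \left(-358812\right) = \left(-118906\right) \left(-358812\right) = 42664899672$)
$\frac{1}{g} = \frac{1}{42664899672}$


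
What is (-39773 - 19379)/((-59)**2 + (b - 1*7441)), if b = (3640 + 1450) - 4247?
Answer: 59152/3117 ≈ 18.977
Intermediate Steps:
b = 843 (b = 5090 - 4247 = 843)
(-39773 - 19379)/((-59)**2 + (b - 1*7441)) = (-39773 - 19379)/((-59)**2 + (843 - 1*7441)) = -59152/(3481 + (843 - 7441)) = -59152/(3481 - 6598) = -59152/(-3117) = -59152*(-1/3117) = 59152/3117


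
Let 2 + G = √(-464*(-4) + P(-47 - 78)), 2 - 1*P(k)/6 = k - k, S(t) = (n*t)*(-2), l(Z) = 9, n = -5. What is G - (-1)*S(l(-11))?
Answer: 88 + 2*√467 ≈ 131.22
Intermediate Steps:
S(t) = 10*t (S(t) = -5*t*(-2) = 10*t)
P(k) = 12 (P(k) = 12 - 6*(k - k) = 12 - 6*0 = 12 + 0 = 12)
G = -2 + 2*√467 (G = -2 + √(-464*(-4) + 12) = -2 + √(1856 + 12) = -2 + √1868 = -2 + 2*√467 ≈ 41.220)
G - (-1)*S(l(-11)) = (-2 + 2*√467) - (-1)*10*9 = (-2 + 2*√467) - (-1)*90 = (-2 + 2*√467) - 1*(-90) = (-2 + 2*√467) + 90 = 88 + 2*√467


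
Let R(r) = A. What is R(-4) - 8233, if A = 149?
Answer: -8084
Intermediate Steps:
R(r) = 149
R(-4) - 8233 = 149 - 8233 = -8084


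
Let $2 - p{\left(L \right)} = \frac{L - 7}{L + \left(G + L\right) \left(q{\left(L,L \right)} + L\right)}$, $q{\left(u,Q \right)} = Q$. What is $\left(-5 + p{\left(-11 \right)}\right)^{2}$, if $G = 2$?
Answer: $\frac{294849}{34969} \approx 8.4317$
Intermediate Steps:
$p{\left(L \right)} = 2 - \frac{-7 + L}{L + 2 L \left(2 + L\right)}$ ($p{\left(L \right)} = 2 - \frac{L - 7}{L + \left(2 + L\right) \left(L + L\right)} = 2 - \frac{-7 + L}{L + \left(2 + L\right) 2 L} = 2 - \frac{-7 + L}{L + 2 L \left(2 + L\right)}$)
$\left(-5 + p{\left(-11 \right)}\right)^{2} = \left(-5 + \frac{7 + 4 \left(-11\right)^{2} + 9 \left(-11\right)}{\left(-11\right) \left(5 + 2 \left(-11\right)\right)}\right)^{2} = \left(-5 - \frac{7 + 4 \cdot 121 - 99}{11 \left(5 - 22\right)}\right)^{2} = \left(-5 - \frac{7 + 484 - 99}{11 \left(-17\right)}\right)^{2} = \left(-5 - \left(- \frac{1}{187}\right) 392\right)^{2} = \left(-5 + \frac{392}{187}\right)^{2} = \left(- \frac{543}{187}\right)^{2} = \frac{294849}{34969}$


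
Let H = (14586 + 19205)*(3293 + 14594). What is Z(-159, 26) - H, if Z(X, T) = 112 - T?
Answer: -604419531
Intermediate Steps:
H = 604419617 (H = 33791*17887 = 604419617)
Z(-159, 26) - H = (112 - 1*26) - 1*604419617 = (112 - 26) - 604419617 = 86 - 604419617 = -604419531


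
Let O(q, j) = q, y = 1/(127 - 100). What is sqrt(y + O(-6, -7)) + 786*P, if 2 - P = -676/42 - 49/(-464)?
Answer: 22963121/1624 + I*sqrt(483)/9 ≈ 14140.0 + 2.4419*I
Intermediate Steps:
y = 1/27 ≈ 0.037037
P = 175291/9744 (P = 2 - (-676/42 - 49/(-464)) = 2 - (-676*1/42 - 49*(-1/464)) = 2 - (-338/21 + 49/464) = 2 - 1*(-155803/9744) = 2 + 155803/9744 = 175291/9744 ≈ 17.990)
sqrt(y + O(-6, -7)) + 786*P = sqrt(1/27 - 6) + 786*(175291/9744) = sqrt(-161/27) + 22963121/1624 = I*sqrt(483)/9 + 22963121/1624 = 22963121/1624 + I*sqrt(483)/9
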